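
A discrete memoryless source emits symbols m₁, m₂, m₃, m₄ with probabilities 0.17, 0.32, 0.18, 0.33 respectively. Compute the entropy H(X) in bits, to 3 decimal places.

H = −Σ pᵢ log₂ pᵢ.
−0.17·log₂(0.17) = 0.4346
−0.32·log₂(0.32) = 0.5260
−0.18·log₂(0.18) = 0.4453
−0.33·log₂(0.33) = 0.5278
Sum ≈ 1.9338 → 1.934 bits.

1.934 bits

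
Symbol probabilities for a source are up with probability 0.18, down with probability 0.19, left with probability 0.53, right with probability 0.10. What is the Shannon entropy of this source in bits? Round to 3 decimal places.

1.718 bits

H = −Σ pᵢ log₂ pᵢ.
−0.18·log₂(0.18) = 0.4453
−0.19·log₂(0.19) = 0.4552
−0.53·log₂(0.53) = 0.4854
−0.10·log₂(0.10) = 0.3322
Sum ≈ 1.7182 → 1.718 bits.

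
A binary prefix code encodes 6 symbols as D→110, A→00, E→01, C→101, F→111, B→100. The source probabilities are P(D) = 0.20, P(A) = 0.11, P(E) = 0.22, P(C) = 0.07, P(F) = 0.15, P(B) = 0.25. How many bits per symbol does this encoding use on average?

2.67 bits/symbol

L̄ = Σ pᵢ·ℓᵢ = 0.20·3 + 0.11·2 + 0.22·2 + 0.07·3 + 0.15·3 + 0.25·3 = 2.67 bits/symbol.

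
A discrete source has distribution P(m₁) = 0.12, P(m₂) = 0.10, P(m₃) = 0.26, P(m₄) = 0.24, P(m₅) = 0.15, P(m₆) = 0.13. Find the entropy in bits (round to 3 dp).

2.492 bits

H = −Σ pᵢ log₂ pᵢ.
−0.12·log₂(0.12) = 0.3671
−0.10·log₂(0.10) = 0.3322
−0.26·log₂(0.26) = 0.5053
−0.24·log₂(0.24) = 0.4941
−0.15·log₂(0.15) = 0.4105
−0.13·log₂(0.13) = 0.3826
Sum ≈ 2.4919 → 2.492 bits.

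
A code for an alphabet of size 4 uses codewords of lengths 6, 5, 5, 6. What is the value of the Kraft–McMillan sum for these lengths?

0.09375

With common denominator 2^6 = 64: Σ 2^(−ℓᵢ) = 1/64 + 2/64 + 2/64 + 1/64 = 6/64 = 0.09375.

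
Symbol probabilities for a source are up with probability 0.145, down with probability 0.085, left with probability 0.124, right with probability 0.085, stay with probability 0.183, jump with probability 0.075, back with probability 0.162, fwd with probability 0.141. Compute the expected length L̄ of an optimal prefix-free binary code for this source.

Repeatedly combine the two least-probable nodes; the expected code length is the sum of the merged weights.
merge 3/40 + 17/200 → 4/25
merge 17/200 + 31/250 → 209/1000
merge 141/1000 + 29/200 → 143/500
merge 4/25 + 81/500 → 161/500
merge 183/1000 + 209/1000 → 49/125
merge 143/500 + 161/500 → 76/125
merge 49/125 + 76/125 → 1
L = 4/25 + 209/1000 + 143/500 + 161/500 + 49/125 + 76/125 + 1 = 2977/1000 = 2.977 bits/symbol.

2.977 bits/symbol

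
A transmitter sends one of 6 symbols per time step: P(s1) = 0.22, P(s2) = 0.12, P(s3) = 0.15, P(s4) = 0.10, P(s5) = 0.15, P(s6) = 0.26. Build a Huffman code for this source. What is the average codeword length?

Repeatedly combine the two least-probable nodes; the expected code length is the sum of the merged weights.
merge 1/10 + 3/25 → 11/50
merge 3/20 + 3/20 → 3/10
merge 11/50 + 11/50 → 11/25
merge 13/50 + 3/10 → 14/25
merge 11/25 + 14/25 → 1
L = 11/50 + 3/10 + 11/25 + 14/25 + 1 = 63/25 = 2.52 bits/symbol.

2.52 bits/symbol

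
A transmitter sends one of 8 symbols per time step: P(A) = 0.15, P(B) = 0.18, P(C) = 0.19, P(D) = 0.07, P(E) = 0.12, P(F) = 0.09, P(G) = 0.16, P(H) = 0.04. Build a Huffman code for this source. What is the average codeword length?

2.92 bits/symbol

Repeatedly combine the two least-probable nodes; the expected code length is the sum of the merged weights.
merge 1/25 + 7/100 → 11/100
merge 9/100 + 11/100 → 1/5
merge 3/25 + 3/20 → 27/100
merge 4/25 + 9/50 → 17/50
merge 19/100 + 1/5 → 39/100
merge 27/100 + 17/50 → 61/100
merge 39/100 + 61/100 → 1
L = 11/100 + 1/5 + 27/100 + 17/50 + 39/100 + 61/100 + 1 = 73/25 = 2.92 bits/symbol.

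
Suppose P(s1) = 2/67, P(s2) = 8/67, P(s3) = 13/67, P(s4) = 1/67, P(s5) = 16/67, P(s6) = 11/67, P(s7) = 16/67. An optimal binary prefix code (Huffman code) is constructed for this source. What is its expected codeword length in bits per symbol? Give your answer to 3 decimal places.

Repeatedly combine the two least-probable nodes; the expected code length is the sum of the merged weights.
merge 1/67 + 2/67 → 3/67
merge 3/67 + 8/67 → 11/67
merge 11/67 + 11/67 → 22/67
merge 13/67 + 16/67 → 29/67
merge 16/67 + 22/67 → 38/67
merge 29/67 + 38/67 → 1
L = 3/67 + 11/67 + 22/67 + 29/67 + 38/67 + 1 = 170/67 ≈ 2.537 bits/symbol.

2.537 bits/symbol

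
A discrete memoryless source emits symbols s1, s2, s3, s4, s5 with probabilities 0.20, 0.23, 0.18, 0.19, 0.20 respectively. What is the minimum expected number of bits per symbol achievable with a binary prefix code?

Repeatedly combine the two least-probable nodes; the expected code length is the sum of the merged weights.
merge 9/50 + 19/100 → 37/100
merge 1/5 + 1/5 → 2/5
merge 23/100 + 37/100 → 3/5
merge 2/5 + 3/5 → 1
L = 37/100 + 2/5 + 3/5 + 1 = 237/100 = 2.37 bits/symbol.

2.37 bits/symbol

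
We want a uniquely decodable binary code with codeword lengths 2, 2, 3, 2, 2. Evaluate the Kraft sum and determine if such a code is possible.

With common denominator 2^3 = 8: Σ 2^(−ℓᵢ) = 2/8 + 2/8 + 1/8 + 2/8 + 2/8 = 9/8 = 1.125.
Kraft's inequality requires Σ ≤ 1; here Σ = 1.125 > 1, so no such prefix code exists.

1.125; no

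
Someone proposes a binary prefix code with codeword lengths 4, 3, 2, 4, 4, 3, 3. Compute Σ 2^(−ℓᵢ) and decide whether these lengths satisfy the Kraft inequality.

0.8125; yes

With common denominator 2^4 = 16: Σ 2^(−ℓᵢ) = 1/16 + 2/16 + 4/16 + 1/16 + 1/16 + 2/16 + 2/16 = 13/16 = 0.8125.
Kraft's inequality requires Σ ≤ 1; here Σ = 0.8125 ≤ 1, so such a prefix code exists.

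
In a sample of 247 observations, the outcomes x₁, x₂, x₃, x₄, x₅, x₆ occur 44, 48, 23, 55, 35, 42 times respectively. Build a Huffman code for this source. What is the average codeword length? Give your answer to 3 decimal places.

2.583 bits/symbol

Probabilities are the counts divided by 247.
Repeatedly combine the two least-probable nodes; the expected code length is the sum of the merged weights.
merge 23/247 + 35/247 → 58/247
merge 42/247 + 44/247 → 86/247
merge 48/247 + 55/247 → 103/247
merge 58/247 + 86/247 → 144/247
merge 103/247 + 144/247 → 1
L = 58/247 + 86/247 + 103/247 + 144/247 + 1 = 638/247 ≈ 2.583 bits/symbol.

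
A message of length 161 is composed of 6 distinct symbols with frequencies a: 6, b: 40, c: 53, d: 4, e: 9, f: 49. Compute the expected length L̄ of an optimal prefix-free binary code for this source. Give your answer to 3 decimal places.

Probabilities are the counts divided by 161.
Repeatedly combine the two least-probable nodes; the expected code length is the sum of the merged weights.
merge 4/161 + 6/161 → 10/161
merge 9/161 + 10/161 → 19/161
merge 19/161 + 40/161 → 59/161
merge 7/23 + 53/161 → 102/161
merge 59/161 + 102/161 → 1
L = 10/161 + 19/161 + 59/161 + 102/161 + 1 = 351/161 ≈ 2.180 bits/symbol.

2.180 bits/symbol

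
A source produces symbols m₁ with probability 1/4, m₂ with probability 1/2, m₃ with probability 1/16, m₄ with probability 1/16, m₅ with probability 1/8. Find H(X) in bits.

Each probability is a power of 1/2, so log₂(1/p) is an integer.
H = Σ p·log₂(1/p) = 1/4·2 + 1/2·1 + 1/16·4 + 1/16·4 + 1/8·3 = 1.875 bits.

1.875 bits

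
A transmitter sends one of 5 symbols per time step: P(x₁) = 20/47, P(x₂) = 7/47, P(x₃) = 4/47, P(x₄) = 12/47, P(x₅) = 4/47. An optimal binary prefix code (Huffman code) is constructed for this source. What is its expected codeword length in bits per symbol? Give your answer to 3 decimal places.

Repeatedly combine the two least-probable nodes; the expected code length is the sum of the merged weights.
merge 4/47 + 4/47 → 8/47
merge 7/47 + 8/47 → 15/47
merge 12/47 + 15/47 → 27/47
merge 20/47 + 27/47 → 1
L = 8/47 + 15/47 + 27/47 + 1 = 97/47 ≈ 2.064 bits/symbol.

2.064 bits/symbol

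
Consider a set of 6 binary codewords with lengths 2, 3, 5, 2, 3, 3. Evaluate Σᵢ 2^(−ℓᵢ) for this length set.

0.90625

With common denominator 2^5 = 32: Σ 2^(−ℓᵢ) = 8/32 + 4/32 + 1/32 + 8/32 + 4/32 + 4/32 = 29/32 = 0.90625.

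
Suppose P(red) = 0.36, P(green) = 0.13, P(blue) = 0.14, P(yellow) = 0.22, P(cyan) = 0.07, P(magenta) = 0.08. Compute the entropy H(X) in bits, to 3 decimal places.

H = −Σ pᵢ log₂ pᵢ.
−0.36·log₂(0.36) = 0.5306
−0.13·log₂(0.13) = 0.3826
−0.14·log₂(0.14) = 0.3971
−0.22·log₂(0.22) = 0.4806
−0.07·log₂(0.07) = 0.2686
−0.08·log₂(0.08) = 0.2915
Sum ≈ 2.3510 → 2.351 bits.

2.351 bits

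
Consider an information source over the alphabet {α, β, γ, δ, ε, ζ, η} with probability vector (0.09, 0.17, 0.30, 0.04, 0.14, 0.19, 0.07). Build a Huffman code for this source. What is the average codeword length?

2.62 bits/symbol

Repeatedly combine the two least-probable nodes; the expected code length is the sum of the merged weights.
merge 1/25 + 7/100 → 11/100
merge 9/100 + 11/100 → 1/5
merge 7/50 + 17/100 → 31/100
merge 19/100 + 1/5 → 39/100
merge 3/10 + 31/100 → 61/100
merge 39/100 + 61/100 → 1
L = 11/100 + 1/5 + 31/100 + 39/100 + 61/100 + 1 = 131/50 = 2.62 bits/symbol.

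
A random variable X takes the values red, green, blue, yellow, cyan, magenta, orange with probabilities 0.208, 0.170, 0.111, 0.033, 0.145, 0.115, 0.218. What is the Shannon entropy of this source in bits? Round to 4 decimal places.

H = −Σ pᵢ log₂ pᵢ.
−0.208·log₂(0.208) = 0.4712
−0.170·log₂(0.170) = 0.4346
−0.111·log₂(0.111) = 0.3520
−0.033·log₂(0.033) = 0.1624
−0.145·log₂(0.145) = 0.4040
−0.115·log₂(0.115) = 0.3588
−0.218·log₂(0.218) = 0.4791
Sum ≈ 2.6621 → 2.6621 bits.

2.6621 bits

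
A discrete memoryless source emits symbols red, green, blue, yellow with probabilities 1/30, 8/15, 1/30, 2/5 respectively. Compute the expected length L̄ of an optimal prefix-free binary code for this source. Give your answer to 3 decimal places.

1.533 bits/symbol

Repeatedly combine the two least-probable nodes; the expected code length is the sum of the merged weights.
merge 1/30 + 1/30 → 1/15
merge 1/15 + 2/5 → 7/15
merge 7/15 + 8/15 → 1
L = 1/15 + 7/15 + 1 = 23/15 ≈ 1.533 bits/symbol.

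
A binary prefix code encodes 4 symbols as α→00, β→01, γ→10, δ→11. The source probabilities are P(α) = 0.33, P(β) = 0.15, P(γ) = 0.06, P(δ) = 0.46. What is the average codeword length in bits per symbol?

2 bits/symbol

L̄ = Σ pᵢ·ℓᵢ = 0.33·2 + 0.15·2 + 0.06·2 + 0.46·2 = 2 bits/symbol.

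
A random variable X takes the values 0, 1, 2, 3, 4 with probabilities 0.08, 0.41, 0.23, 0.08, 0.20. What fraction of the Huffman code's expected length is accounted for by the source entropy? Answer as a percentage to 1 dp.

97.7%

Entropy H = −Σ p log₂ p ≈ 2.0625 bits.
Huffman merges: 2/25+2/25→4/25; 4/25+1/5→9/25; 23/100+9/25→59/100; 41/100+59/100→1. L = 211/100 ≈ 2.1100.
Efficiency = H/L = 2.0625/2.1100 = 97.7%.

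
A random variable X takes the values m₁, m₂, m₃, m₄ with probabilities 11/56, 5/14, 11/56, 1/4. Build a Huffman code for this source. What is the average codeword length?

2 bits/symbol

Repeatedly combine the two least-probable nodes; the expected code length is the sum of the merged weights.
merge 11/56 + 11/56 → 11/28
merge 1/4 + 5/14 → 17/28
merge 11/28 + 17/28 → 1
L = 11/28 + 17/28 + 1 = 2 bits/symbol.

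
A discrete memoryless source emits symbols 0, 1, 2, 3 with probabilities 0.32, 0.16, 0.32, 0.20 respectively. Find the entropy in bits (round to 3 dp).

1.939 bits

H = −Σ pᵢ log₂ pᵢ.
−0.32·log₂(0.32) = 0.5260
−0.16·log₂(0.16) = 0.4230
−0.32·log₂(0.32) = 0.5260
−0.20·log₂(0.20) = 0.4644
Sum ≈ 1.9395 → 1.939 bits.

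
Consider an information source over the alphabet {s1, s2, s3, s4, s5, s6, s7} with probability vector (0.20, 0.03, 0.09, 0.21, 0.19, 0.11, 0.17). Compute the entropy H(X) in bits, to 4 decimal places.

H = −Σ pᵢ log₂ pᵢ.
−0.20·log₂(0.20) = 0.4644
−0.03·log₂(0.03) = 0.1518
−0.09·log₂(0.09) = 0.3127
−0.21·log₂(0.21) = 0.4728
−0.19·log₂(0.19) = 0.4552
−0.11·log₂(0.11) = 0.3503
−0.17·log₂(0.17) = 0.4346
Sum ≈ 2.6417 → 2.6417 bits.

2.6417 bits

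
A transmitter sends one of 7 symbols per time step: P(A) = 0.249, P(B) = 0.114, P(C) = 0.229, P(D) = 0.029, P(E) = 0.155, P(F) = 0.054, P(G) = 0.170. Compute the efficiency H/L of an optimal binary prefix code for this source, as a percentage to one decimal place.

98.7%

Entropy H = −Σ p log₂ p ≈ 2.5706 bits.
Huffman merges: 29/1000+27/500→83/1000; 83/1000+57/500→197/1000; 31/200+17/100→13/40; 197/1000+229/1000→213/500; 249/1000+13/40→287/500; 213/500+287/500→1. L = 521/200 ≈ 2.6050.
Efficiency = H/L = 2.5706/2.6050 = 98.7%.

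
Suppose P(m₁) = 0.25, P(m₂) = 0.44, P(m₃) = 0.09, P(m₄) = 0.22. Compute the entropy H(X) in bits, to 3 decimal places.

H = −Σ pᵢ log₂ pᵢ.
−0.25·log₂(0.25) = 0.5000
−0.44·log₂(0.44) = 0.5211
−0.09·log₂(0.09) = 0.3127
−0.22·log₂(0.22) = 0.4806
Sum ≈ 1.8144 → 1.814 bits.

1.814 bits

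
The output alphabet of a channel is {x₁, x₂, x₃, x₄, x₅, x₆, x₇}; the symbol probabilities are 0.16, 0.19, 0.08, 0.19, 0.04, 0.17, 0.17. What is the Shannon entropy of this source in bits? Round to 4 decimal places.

H = −Σ pᵢ log₂ pᵢ.
−0.16·log₂(0.16) = 0.4230
−0.19·log₂(0.19) = 0.4552
−0.08·log₂(0.08) = 0.2915
−0.19·log₂(0.19) = 0.4552
−0.04·log₂(0.04) = 0.1858
−0.17·log₂(0.17) = 0.4346
−0.17·log₂(0.17) = 0.4346
Sum ≈ 2.6799 → 2.6799 bits.

2.6799 bits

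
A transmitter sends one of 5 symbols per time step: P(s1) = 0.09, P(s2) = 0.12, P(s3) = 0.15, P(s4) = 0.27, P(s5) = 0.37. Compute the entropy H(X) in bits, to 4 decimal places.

2.1310 bits

H = −Σ pᵢ log₂ pᵢ.
−0.09·log₂(0.09) = 0.3127
−0.12·log₂(0.12) = 0.3671
−0.15·log₂(0.15) = 0.4105
−0.27·log₂(0.27) = 0.5100
−0.37·log₂(0.37) = 0.5307
Sum ≈ 2.1310 → 2.1310 bits.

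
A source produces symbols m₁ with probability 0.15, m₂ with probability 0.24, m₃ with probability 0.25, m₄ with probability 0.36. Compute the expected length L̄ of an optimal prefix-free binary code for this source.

Repeatedly combine the two least-probable nodes; the expected code length is the sum of the merged weights.
merge 3/20 + 6/25 → 39/100
merge 1/4 + 9/25 → 61/100
merge 39/100 + 61/100 → 1
L = 39/100 + 61/100 + 1 = 2 bits/symbol.

2 bits/symbol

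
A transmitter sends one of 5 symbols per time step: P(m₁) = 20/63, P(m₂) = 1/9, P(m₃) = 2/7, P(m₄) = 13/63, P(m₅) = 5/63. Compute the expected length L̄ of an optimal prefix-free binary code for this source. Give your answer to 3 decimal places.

2.190 bits/symbol

Repeatedly combine the two least-probable nodes; the expected code length is the sum of the merged weights.
merge 5/63 + 1/9 → 4/21
merge 4/21 + 13/63 → 25/63
merge 2/7 + 20/63 → 38/63
merge 25/63 + 38/63 → 1
L = 4/21 + 25/63 + 38/63 + 1 = 46/21 ≈ 2.190 bits/symbol.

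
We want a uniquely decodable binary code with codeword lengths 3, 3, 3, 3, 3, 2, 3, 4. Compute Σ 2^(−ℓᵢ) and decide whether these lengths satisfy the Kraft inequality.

1.0625; no

With common denominator 2^4 = 16: Σ 2^(−ℓᵢ) = 2/16 + 2/16 + 2/16 + 2/16 + 2/16 + 4/16 + 2/16 + 1/16 = 17/16 = 1.0625.
Kraft's inequality requires Σ ≤ 1; here Σ = 1.0625 > 1, so no such prefix code exists.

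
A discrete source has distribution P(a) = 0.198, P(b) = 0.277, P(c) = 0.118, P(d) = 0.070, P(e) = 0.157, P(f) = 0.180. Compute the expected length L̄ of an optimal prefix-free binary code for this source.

Repeatedly combine the two least-probable nodes; the expected code length is the sum of the merged weights.
merge 7/100 + 59/500 → 47/250
merge 157/1000 + 9/50 → 337/1000
merge 47/250 + 99/500 → 193/500
merge 277/1000 + 337/1000 → 307/500
merge 193/500 + 307/500 → 1
L = 47/250 + 337/1000 + 193/500 + 307/500 + 1 = 101/40 = 2.525 bits/symbol.

2.525 bits/symbol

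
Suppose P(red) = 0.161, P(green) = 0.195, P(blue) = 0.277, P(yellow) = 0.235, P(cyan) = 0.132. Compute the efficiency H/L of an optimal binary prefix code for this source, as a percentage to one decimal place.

99.2%

Entropy H = −Σ p log₂ p ≈ 2.2737 bits.
Huffman merges: 33/250+161/1000→293/1000; 39/200+47/200→43/100; 277/1000+293/1000→57/100; 43/100+57/100→1. L = 2293/1000 ≈ 2.2930.
Efficiency = H/L = 2.2737/2.2930 = 99.2%.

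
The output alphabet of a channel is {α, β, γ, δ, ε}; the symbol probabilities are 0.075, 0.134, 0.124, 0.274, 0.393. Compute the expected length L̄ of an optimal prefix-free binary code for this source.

2.139 bits/symbol

Repeatedly combine the two least-probable nodes; the expected code length is the sum of the merged weights.
merge 3/40 + 31/250 → 199/1000
merge 67/500 + 199/1000 → 333/1000
merge 137/500 + 333/1000 → 607/1000
merge 393/1000 + 607/1000 → 1
L = 199/1000 + 333/1000 + 607/1000 + 1 = 2139/1000 = 2.139 bits/symbol.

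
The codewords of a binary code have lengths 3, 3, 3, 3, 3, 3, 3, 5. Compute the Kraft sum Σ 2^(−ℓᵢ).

With common denominator 2^5 = 32: Σ 2^(−ℓᵢ) = 4/32 + 4/32 + 4/32 + 4/32 + 4/32 + 4/32 + 4/32 + 1/32 = 29/32 = 0.90625.

0.90625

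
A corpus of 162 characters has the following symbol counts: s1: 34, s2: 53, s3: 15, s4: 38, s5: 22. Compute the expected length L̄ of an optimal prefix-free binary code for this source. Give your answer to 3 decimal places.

2.228 bits/symbol

Probabilities are the counts divided by 162.
Repeatedly combine the two least-probable nodes; the expected code length is the sum of the merged weights.
merge 5/54 + 11/81 → 37/162
merge 17/81 + 37/162 → 71/162
merge 19/81 + 53/162 → 91/162
merge 71/162 + 91/162 → 1
L = 37/162 + 71/162 + 91/162 + 1 = 361/162 ≈ 2.228 bits/symbol.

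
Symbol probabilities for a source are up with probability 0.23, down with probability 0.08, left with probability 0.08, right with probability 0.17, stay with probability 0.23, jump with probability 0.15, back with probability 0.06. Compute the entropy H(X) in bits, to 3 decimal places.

H = −Σ pᵢ log₂ pᵢ.
−0.23·log₂(0.23) = 0.4877
−0.08·log₂(0.08) = 0.2915
−0.08·log₂(0.08) = 0.2915
−0.17·log₂(0.17) = 0.4346
−0.23·log₂(0.23) = 0.4877
−0.15·log₂(0.15) = 0.4105
−0.06·log₂(0.06) = 0.2435
Sum ≈ 2.6470 → 2.647 bits.

2.647 bits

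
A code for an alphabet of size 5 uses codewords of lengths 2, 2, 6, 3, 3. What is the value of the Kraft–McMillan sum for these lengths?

0.765625

With common denominator 2^6 = 64: Σ 2^(−ℓᵢ) = 16/64 + 16/64 + 1/64 + 8/64 + 8/64 = 49/64 = 0.765625.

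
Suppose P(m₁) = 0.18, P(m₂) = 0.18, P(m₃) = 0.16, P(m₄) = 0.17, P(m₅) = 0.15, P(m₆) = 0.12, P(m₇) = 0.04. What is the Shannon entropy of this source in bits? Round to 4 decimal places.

2.7116 bits

H = −Σ pᵢ log₂ pᵢ.
−0.18·log₂(0.18) = 0.4453
−0.18·log₂(0.18) = 0.4453
−0.16·log₂(0.16) = 0.4230
−0.17·log₂(0.17) = 0.4346
−0.15·log₂(0.15) = 0.4105
−0.12·log₂(0.12) = 0.3671
−0.04·log₂(0.04) = 0.1858
Sum ≈ 2.7116 → 2.7116 bits.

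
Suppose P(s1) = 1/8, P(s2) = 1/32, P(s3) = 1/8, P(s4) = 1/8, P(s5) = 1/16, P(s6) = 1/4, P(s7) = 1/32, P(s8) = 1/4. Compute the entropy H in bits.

Each probability is a power of 1/2, so log₂(1/p) is an integer.
H = Σ p·log₂(1/p) = 1/8·3 + 1/32·5 + 1/8·3 + 1/8·3 + 1/16·4 + 1/4·2 + 1/32·5 + 1/4·2 = 2.6875 bits.

2.6875 bits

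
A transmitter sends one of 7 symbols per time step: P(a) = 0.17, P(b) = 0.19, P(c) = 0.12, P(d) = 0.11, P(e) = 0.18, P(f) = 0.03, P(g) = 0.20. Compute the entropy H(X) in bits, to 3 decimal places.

2.669 bits

H = −Σ pᵢ log₂ pᵢ.
−0.17·log₂(0.17) = 0.4346
−0.19·log₂(0.19) = 0.4552
−0.12·log₂(0.12) = 0.3671
−0.11·log₂(0.11) = 0.3503
−0.18·log₂(0.18) = 0.4453
−0.03·log₂(0.03) = 0.1518
−0.20·log₂(0.20) = 0.4644
Sum ≈ 2.6686 → 2.669 bits.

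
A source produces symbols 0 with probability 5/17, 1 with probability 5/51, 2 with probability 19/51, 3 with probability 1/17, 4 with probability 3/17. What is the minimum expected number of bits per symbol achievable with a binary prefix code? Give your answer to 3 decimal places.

2.118 bits/symbol

Repeatedly combine the two least-probable nodes; the expected code length is the sum of the merged weights.
merge 1/17 + 5/51 → 8/51
merge 8/51 + 3/17 → 1/3
merge 5/17 + 1/3 → 32/51
merge 19/51 + 32/51 → 1
L = 8/51 + 1/3 + 32/51 + 1 = 36/17 ≈ 2.118 bits/symbol.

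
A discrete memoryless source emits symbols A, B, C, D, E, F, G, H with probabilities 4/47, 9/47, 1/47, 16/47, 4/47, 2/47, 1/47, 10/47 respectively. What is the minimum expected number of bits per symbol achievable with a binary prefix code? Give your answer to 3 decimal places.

Repeatedly combine the two least-probable nodes; the expected code length is the sum of the merged weights.
merge 1/47 + 1/47 → 2/47
merge 2/47 + 2/47 → 4/47
merge 4/47 + 4/47 → 8/47
merge 4/47 + 8/47 → 12/47
merge 9/47 + 10/47 → 19/47
merge 12/47 + 16/47 → 28/47
merge 19/47 + 28/47 → 1
L = 2/47 + 4/47 + 8/47 + 12/47 + 19/47 + 28/47 + 1 = 120/47 ≈ 2.553 bits/symbol.

2.553 bits/symbol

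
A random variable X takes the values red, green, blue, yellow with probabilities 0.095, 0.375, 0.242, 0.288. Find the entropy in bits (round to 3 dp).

1.866 bits

H = −Σ pᵢ log₂ pᵢ.
−0.095·log₂(0.095) = 0.3226
−0.375·log₂(0.375) = 0.5306
−0.242·log₂(0.242) = 0.4954
−0.288·log₂(0.288) = 0.5172
Sum ≈ 1.8658 → 1.866 bits.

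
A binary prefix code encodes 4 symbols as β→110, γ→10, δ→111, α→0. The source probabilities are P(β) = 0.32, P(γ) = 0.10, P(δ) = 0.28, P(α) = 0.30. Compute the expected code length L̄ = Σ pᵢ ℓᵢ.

2.3 bits/symbol

L̄ = Σ pᵢ·ℓᵢ = 0.32·3 + 0.10·2 + 0.28·3 + 0.30·1 = 2.3 bits/symbol.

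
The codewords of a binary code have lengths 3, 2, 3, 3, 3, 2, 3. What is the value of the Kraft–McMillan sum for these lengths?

With common denominator 2^3 = 8: Σ 2^(−ℓᵢ) = 1/8 + 2/8 + 1/8 + 1/8 + 1/8 + 2/8 + 1/8 = 9/8 = 1.125.

1.125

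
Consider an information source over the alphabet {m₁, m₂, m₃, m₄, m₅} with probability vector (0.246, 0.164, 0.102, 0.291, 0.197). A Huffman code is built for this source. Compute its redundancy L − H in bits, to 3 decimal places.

Entropy H = −Σ p log₂ p ≈ 2.2414 bits.
Huffman merges: 51/500+41/250→133/500; 197/1000+123/500→443/1000; 133/500+291/1000→557/1000; 443/1000+557/1000→1. L = 1133/500 ≈ 2.2660.
L − H = 2.2660 − 2.2414 = 0.025 bits.

0.025 bits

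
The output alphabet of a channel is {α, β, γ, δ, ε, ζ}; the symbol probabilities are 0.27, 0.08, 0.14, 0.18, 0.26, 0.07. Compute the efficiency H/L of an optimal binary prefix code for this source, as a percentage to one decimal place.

Entropy H = −Σ p log₂ p ≈ 2.4178 bits.
Huffman merges: 7/100+2/25→3/20; 7/50+3/20→29/100; 9/50+13/50→11/25; 27/100+29/100→14/25; 11/25+14/25→1. L = 61/25 ≈ 2.4400.
Efficiency = H/L = 2.4178/2.4400 = 99.1%.

99.1%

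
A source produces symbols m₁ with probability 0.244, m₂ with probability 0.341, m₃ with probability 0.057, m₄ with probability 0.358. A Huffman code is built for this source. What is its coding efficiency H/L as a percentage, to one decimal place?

92.2%

Entropy H = −Σ p log₂ p ≈ 1.7920 bits.
Huffman merges: 57/1000+61/250→301/1000; 301/1000+341/1000→321/500; 179/500+321/500→1. L = 1943/1000 ≈ 1.9430.
Efficiency = H/L = 1.7920/1.9430 = 92.2%.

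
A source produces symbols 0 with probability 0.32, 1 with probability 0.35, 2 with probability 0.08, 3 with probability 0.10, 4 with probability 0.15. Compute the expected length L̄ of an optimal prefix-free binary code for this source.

Repeatedly combine the two least-probable nodes; the expected code length is the sum of the merged weights.
merge 2/25 + 1/10 → 9/50
merge 3/20 + 9/50 → 33/100
merge 8/25 + 33/100 → 13/20
merge 7/20 + 13/20 → 1
L = 9/50 + 33/100 + 13/20 + 1 = 54/25 = 2.16 bits/symbol.

2.16 bits/symbol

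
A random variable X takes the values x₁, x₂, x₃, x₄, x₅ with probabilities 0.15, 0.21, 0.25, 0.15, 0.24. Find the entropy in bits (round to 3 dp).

H = −Σ pᵢ log₂ pᵢ.
−0.15·log₂(0.15) = 0.4105
−0.21·log₂(0.21) = 0.4728
−0.25·log₂(0.25) = 0.5000
−0.15·log₂(0.15) = 0.4105
−0.24·log₂(0.24) = 0.4941
Sum ≈ 2.2880 → 2.288 bits.

2.288 bits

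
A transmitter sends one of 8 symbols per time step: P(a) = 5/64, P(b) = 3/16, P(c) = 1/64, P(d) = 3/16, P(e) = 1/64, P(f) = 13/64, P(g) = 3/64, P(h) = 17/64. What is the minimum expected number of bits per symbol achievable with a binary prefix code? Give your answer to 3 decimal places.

Repeatedly combine the two least-probable nodes; the expected code length is the sum of the merged weights.
merge 1/64 + 1/64 → 1/32
merge 1/32 + 3/64 → 5/64
merge 5/64 + 5/64 → 5/32
merge 5/32 + 3/16 → 11/32
merge 3/16 + 13/64 → 25/64
merge 17/64 + 11/32 → 39/64
merge 25/64 + 39/64 → 1
L = 1/32 + 5/64 + 5/32 + 11/32 + 25/64 + 39/64 + 1 = 167/64 ≈ 2.609 bits/symbol.

2.609 bits/symbol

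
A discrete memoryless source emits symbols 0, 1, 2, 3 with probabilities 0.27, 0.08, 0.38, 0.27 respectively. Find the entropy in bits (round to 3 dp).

H = −Σ pᵢ log₂ pᵢ.
−0.27·log₂(0.27) = 0.5100
−0.08·log₂(0.08) = 0.2915
−0.38·log₂(0.38) = 0.5305
−0.27·log₂(0.27) = 0.5100
Sum ≈ 1.8420 → 1.842 bits.

1.842 bits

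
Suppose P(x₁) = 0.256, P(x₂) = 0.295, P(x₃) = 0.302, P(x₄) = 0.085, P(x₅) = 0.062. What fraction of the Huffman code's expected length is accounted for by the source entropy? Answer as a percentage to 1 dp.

97.6%

Entropy H = −Σ p log₂ p ≈ 2.0955 bits.
Huffman merges: 31/500+17/200→147/1000; 147/1000+32/125→403/1000; 59/200+151/500→597/1000; 403/1000+597/1000→1. L = 2147/1000 ≈ 2.1470.
Efficiency = H/L = 2.0955/2.1470 = 97.6%.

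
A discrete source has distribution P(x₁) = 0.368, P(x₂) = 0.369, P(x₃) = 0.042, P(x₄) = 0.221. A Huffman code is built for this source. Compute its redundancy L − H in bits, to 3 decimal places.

0.159 bits

Entropy H = −Σ p log₂ p ≈ 1.7349 bits.
Huffman merges: 21/500+221/1000→263/1000; 263/1000+46/125→631/1000; 369/1000+631/1000→1. L = 947/500 ≈ 1.8940.
L − H = 1.8940 − 1.7349 = 0.159 bits.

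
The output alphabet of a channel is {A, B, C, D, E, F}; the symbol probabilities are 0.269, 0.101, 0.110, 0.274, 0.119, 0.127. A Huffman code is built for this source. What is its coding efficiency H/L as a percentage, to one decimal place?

99.7%

Entropy H = −Σ p log₂ p ≈ 2.4492 bits.
Huffman merges: 101/1000+11/100→211/1000; 119/1000+127/1000→123/500; 211/1000+123/500→457/1000; 269/1000+137/500→543/1000; 457/1000+543/1000→1. L = 2457/1000 ≈ 2.4570.
Efficiency = H/L = 2.4492/2.4570 = 99.7%.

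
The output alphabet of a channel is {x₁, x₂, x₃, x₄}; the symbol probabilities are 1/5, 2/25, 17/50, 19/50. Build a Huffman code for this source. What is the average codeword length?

1.9 bits/symbol

Repeatedly combine the two least-probable nodes; the expected code length is the sum of the merged weights.
merge 2/25 + 1/5 → 7/25
merge 7/25 + 17/50 → 31/50
merge 19/50 + 31/50 → 1
L = 7/25 + 31/50 + 1 = 19/10 = 1.9 bits/symbol.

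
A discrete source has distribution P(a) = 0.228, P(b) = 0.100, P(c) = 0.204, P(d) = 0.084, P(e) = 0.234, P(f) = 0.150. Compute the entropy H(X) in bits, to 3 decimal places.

2.487 bits

H = −Σ pᵢ log₂ pᵢ.
−0.228·log₂(0.228) = 0.4863
−0.100·log₂(0.100) = 0.3322
−0.204·log₂(0.204) = 0.4678
−0.084·log₂(0.084) = 0.3002
−0.234·log₂(0.234) = 0.4903
−0.150·log₂(0.150) = 0.4105
Sum ≈ 2.4874 → 2.487 bits.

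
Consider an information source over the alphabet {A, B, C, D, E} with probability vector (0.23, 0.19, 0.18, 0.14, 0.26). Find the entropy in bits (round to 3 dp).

H = −Σ pᵢ log₂ pᵢ.
−0.23·log₂(0.23) = 0.4877
−0.19·log₂(0.19) = 0.4552
−0.18·log₂(0.18) = 0.4453
−0.14·log₂(0.14) = 0.3971
−0.26·log₂(0.26) = 0.5053
Sum ≈ 2.2906 → 2.291 bits.

2.291 bits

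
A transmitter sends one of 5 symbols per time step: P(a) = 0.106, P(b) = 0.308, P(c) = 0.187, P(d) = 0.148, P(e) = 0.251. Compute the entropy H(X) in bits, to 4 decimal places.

2.2273 bits

H = −Σ pᵢ log₂ pᵢ.
−0.106·log₂(0.106) = 0.3432
−0.308·log₂(0.308) = 0.5233
−0.187·log₂(0.187) = 0.4523
−0.148·log₂(0.148) = 0.4079
−0.251·log₂(0.251) = 0.5006
Sum ≈ 2.2273 → 2.2273 bits.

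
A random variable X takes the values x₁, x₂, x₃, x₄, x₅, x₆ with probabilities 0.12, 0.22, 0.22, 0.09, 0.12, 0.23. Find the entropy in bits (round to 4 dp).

2.4956 bits

H = −Σ pᵢ log₂ pᵢ.
−0.12·log₂(0.12) = 0.3671
−0.22·log₂(0.22) = 0.4806
−0.22·log₂(0.22) = 0.4806
−0.09·log₂(0.09) = 0.3127
−0.12·log₂(0.12) = 0.3671
−0.23·log₂(0.23) = 0.4877
Sum ≈ 2.4956 → 2.4956 bits.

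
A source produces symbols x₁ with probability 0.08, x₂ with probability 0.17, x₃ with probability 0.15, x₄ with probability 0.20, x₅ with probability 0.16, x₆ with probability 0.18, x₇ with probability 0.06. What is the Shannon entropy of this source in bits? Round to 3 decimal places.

2.713 bits

H = −Σ pᵢ log₂ pᵢ.
−0.08·log₂(0.08) = 0.2915
−0.17·log₂(0.17) = 0.4346
−0.15·log₂(0.15) = 0.4105
−0.20·log₂(0.20) = 0.4644
−0.16·log₂(0.16) = 0.4230
−0.18·log₂(0.18) = 0.4453
−0.06·log₂(0.06) = 0.2435
Sum ≈ 2.7129 → 2.713 bits.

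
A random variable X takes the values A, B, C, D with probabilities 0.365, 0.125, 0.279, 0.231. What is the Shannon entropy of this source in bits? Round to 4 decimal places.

H = −Σ pᵢ log₂ pᵢ.
−0.365·log₂(0.365) = 0.5307
−0.125·log₂(0.125) = 0.3750
−0.279·log₂(0.279) = 0.5138
−0.231·log₂(0.231) = 0.4883
Sum ≈ 1.9079 → 1.9079 bits.

1.9079 bits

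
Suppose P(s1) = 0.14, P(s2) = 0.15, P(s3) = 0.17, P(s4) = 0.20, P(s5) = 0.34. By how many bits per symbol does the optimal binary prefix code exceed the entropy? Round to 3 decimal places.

0.054 bits

Entropy H = −Σ p log₂ p ≈ 2.2358 bits.
Huffman merges: 7/50+3/20→29/100; 17/100+1/5→37/100; 29/100+17/50→63/100; 37/100+63/100→1. L = 229/100 ≈ 2.2900.
L − H = 2.2900 − 2.2358 = 0.054 bits.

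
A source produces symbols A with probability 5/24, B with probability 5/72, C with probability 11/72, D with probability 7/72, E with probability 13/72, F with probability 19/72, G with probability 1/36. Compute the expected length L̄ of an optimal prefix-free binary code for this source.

2.625 bits/symbol

Repeatedly combine the two least-probable nodes; the expected code length is the sum of the merged weights.
merge 1/36 + 5/72 → 7/72
merge 7/72 + 7/72 → 7/36
merge 11/72 + 13/72 → 1/3
merge 7/36 + 5/24 → 29/72
merge 19/72 + 1/3 → 43/72
merge 29/72 + 43/72 → 1
L = 7/72 + 7/36 + 1/3 + 29/72 + 43/72 + 1 = 21/8 = 2.625 bits/symbol.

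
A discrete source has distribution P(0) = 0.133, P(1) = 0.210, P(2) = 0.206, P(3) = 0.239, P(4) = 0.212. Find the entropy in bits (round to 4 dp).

H = −Σ pᵢ log₂ pᵢ.
−0.133·log₂(0.133) = 0.3871
−0.210·log₂(0.210) = 0.4728
−0.206·log₂(0.206) = 0.4695
−0.239·log₂(0.239) = 0.4935
−0.212·log₂(0.212) = 0.4744
Sum ≈ 2.2974 → 2.2974 bits.

2.2974 bits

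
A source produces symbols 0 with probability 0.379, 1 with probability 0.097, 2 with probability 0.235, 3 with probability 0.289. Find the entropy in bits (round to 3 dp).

1.866 bits

H = −Σ pᵢ log₂ pᵢ.
−0.379·log₂(0.379) = 0.5305
−0.097·log₂(0.097) = 0.3265
−0.235·log₂(0.235) = 0.4910
−0.289·log₂(0.289) = 0.5176
Sum ≈ 1.8655 → 1.866 bits.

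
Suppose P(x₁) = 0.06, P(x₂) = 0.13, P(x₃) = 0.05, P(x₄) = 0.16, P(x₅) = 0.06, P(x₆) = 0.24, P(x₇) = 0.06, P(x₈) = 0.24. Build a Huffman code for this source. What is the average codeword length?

2.75 bits/symbol

Repeatedly combine the two least-probable nodes; the expected code length is the sum of the merged weights.
merge 1/20 + 3/50 → 11/100
merge 3/50 + 3/50 → 3/25
merge 11/100 + 3/25 → 23/100
merge 13/100 + 4/25 → 29/100
merge 23/100 + 6/25 → 47/100
merge 6/25 + 29/100 → 53/100
merge 47/100 + 53/100 → 1
L = 11/100 + 3/25 + 23/100 + 29/100 + 47/100 + 53/100 + 1 = 11/4 = 2.75 bits/symbol.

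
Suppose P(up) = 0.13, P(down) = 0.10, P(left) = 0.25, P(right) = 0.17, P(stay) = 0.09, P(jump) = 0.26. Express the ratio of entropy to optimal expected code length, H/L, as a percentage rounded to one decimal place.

Entropy H = −Σ p log₂ p ≈ 2.4674 bits.
Huffman merges: 9/100+1/10→19/100; 13/100+17/100→3/10; 19/100+1/4→11/25; 13/50+3/10→14/25; 11/25+14/25→1. L = 249/100 ≈ 2.4900.
Efficiency = H/L = 2.4674/2.4900 = 99.1%.

99.1%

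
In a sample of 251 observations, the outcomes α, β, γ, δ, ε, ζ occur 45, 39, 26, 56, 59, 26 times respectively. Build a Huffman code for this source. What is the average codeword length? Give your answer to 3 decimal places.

2.542 bits/symbol

Probabilities are the counts divided by 251.
Repeatedly combine the two least-probable nodes; the expected code length is the sum of the merged weights.
merge 26/251 + 26/251 → 52/251
merge 39/251 + 45/251 → 84/251
merge 52/251 + 56/251 → 108/251
merge 59/251 + 84/251 → 143/251
merge 108/251 + 143/251 → 1
L = 52/251 + 84/251 + 108/251 + 143/251 + 1 = 638/251 ≈ 2.542 bits/symbol.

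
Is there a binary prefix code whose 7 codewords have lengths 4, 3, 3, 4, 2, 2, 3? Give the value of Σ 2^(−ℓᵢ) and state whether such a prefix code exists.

With common denominator 2^4 = 16: Σ 2^(−ℓᵢ) = 1/16 + 2/16 + 2/16 + 1/16 + 4/16 + 4/16 + 2/16 = 16/16 = 1.
Kraft's inequality requires Σ ≤ 1; here Σ = 1 ≤ 1, so such a prefix code exists.

1; yes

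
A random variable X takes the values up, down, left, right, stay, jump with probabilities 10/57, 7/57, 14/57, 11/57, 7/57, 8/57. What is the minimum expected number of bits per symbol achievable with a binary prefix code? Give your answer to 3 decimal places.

Repeatedly combine the two least-probable nodes; the expected code length is the sum of the merged weights.
merge 7/57 + 7/57 → 14/57
merge 8/57 + 10/57 → 6/19
merge 11/57 + 14/57 → 25/57
merge 14/57 + 6/19 → 32/57
merge 25/57 + 32/57 → 1
L = 14/57 + 6/19 + 25/57 + 32/57 + 1 = 146/57 ≈ 2.561 bits/symbol.

2.561 bits/symbol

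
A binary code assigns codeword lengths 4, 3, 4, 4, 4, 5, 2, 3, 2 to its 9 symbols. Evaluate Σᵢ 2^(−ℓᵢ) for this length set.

With common denominator 2^5 = 32: Σ 2^(−ℓᵢ) = 2/32 + 4/32 + 2/32 + 2/32 + 2/32 + 1/32 + 8/32 + 4/32 + 8/32 = 33/32 = 1.03125.

1.03125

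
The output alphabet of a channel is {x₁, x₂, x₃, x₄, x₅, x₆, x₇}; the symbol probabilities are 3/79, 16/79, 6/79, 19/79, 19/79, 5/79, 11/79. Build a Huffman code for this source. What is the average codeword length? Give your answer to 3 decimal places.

Repeatedly combine the two least-probable nodes; the expected code length is the sum of the merged weights.
merge 3/79 + 5/79 → 8/79
merge 6/79 + 8/79 → 14/79
merge 11/79 + 14/79 → 25/79
merge 16/79 + 19/79 → 35/79
merge 19/79 + 25/79 → 44/79
merge 35/79 + 44/79 → 1
L = 8/79 + 14/79 + 25/79 + 35/79 + 44/79 + 1 = 205/79 ≈ 2.595 bits/symbol.

2.595 bits/symbol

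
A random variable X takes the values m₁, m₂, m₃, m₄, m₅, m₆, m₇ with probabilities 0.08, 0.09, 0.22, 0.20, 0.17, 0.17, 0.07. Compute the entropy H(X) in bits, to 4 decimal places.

2.6869 bits

H = −Σ pᵢ log₂ pᵢ.
−0.08·log₂(0.08) = 0.2915
−0.09·log₂(0.09) = 0.3127
−0.22·log₂(0.22) = 0.4806
−0.20·log₂(0.20) = 0.4644
−0.17·log₂(0.17) = 0.4346
−0.17·log₂(0.17) = 0.4346
−0.07·log₂(0.07) = 0.2686
Sum ≈ 2.6869 → 2.6869 bits.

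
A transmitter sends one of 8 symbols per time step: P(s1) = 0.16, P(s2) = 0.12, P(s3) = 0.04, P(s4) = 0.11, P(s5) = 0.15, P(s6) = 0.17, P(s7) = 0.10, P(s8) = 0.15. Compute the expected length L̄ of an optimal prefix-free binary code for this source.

2.97 bits/symbol

Repeatedly combine the two least-probable nodes; the expected code length is the sum of the merged weights.
merge 1/25 + 1/10 → 7/50
merge 11/100 + 3/25 → 23/100
merge 7/50 + 3/20 → 29/100
merge 3/20 + 4/25 → 31/100
merge 17/100 + 23/100 → 2/5
merge 29/100 + 31/100 → 3/5
merge 2/5 + 3/5 → 1
L = 7/50 + 23/100 + 29/100 + 31/100 + 2/5 + 3/5 + 1 = 297/100 = 2.97 bits/symbol.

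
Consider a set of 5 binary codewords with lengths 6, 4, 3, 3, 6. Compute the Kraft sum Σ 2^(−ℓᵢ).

0.34375

With common denominator 2^6 = 64: Σ 2^(−ℓᵢ) = 1/64 + 4/64 + 8/64 + 8/64 + 1/64 = 22/64 = 0.34375.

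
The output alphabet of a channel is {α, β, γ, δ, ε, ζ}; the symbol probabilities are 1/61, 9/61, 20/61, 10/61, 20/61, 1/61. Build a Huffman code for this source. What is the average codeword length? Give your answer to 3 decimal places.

2.213 bits/symbol

Repeatedly combine the two least-probable nodes; the expected code length is the sum of the merged weights.
merge 1/61 + 1/61 → 2/61
merge 2/61 + 9/61 → 11/61
merge 10/61 + 11/61 → 21/61
merge 20/61 + 20/61 → 40/61
merge 21/61 + 40/61 → 1
L = 2/61 + 11/61 + 21/61 + 40/61 + 1 = 135/61 ≈ 2.213 bits/symbol.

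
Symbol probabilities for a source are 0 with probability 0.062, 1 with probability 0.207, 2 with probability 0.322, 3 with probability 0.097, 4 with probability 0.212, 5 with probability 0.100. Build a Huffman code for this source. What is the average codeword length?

2.418 bits/symbol

Repeatedly combine the two least-probable nodes; the expected code length is the sum of the merged weights.
merge 31/500 + 97/1000 → 159/1000
merge 1/10 + 159/1000 → 259/1000
merge 207/1000 + 53/250 → 419/1000
merge 259/1000 + 161/500 → 581/1000
merge 419/1000 + 581/1000 → 1
L = 159/1000 + 259/1000 + 419/1000 + 581/1000 + 1 = 1209/500 = 2.418 bits/symbol.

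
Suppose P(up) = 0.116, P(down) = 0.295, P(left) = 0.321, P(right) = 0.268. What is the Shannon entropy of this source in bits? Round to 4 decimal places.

1.9154 bits

H = −Σ pᵢ log₂ pᵢ.
−0.116·log₂(0.116) = 0.3605
−0.295·log₂(0.295) = 0.5196
−0.321·log₂(0.321) = 0.5262
−0.268·log₂(0.268) = 0.5091
Sum ≈ 1.9154 → 1.9154 bits.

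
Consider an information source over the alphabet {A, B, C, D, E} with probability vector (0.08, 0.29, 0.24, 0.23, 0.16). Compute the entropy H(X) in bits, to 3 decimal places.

2.214 bits

H = −Σ pᵢ log₂ pᵢ.
−0.08·log₂(0.08) = 0.2915
−0.29·log₂(0.29) = 0.5179
−0.24·log₂(0.24) = 0.4941
−0.23·log₂(0.23) = 0.4877
−0.16·log₂(0.16) = 0.4230
Sum ≈ 2.2142 → 2.214 bits.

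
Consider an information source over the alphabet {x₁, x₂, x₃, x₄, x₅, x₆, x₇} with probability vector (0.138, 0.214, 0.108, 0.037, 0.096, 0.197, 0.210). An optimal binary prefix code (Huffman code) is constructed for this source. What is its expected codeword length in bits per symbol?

Repeatedly combine the two least-probable nodes; the expected code length is the sum of the merged weights.
merge 37/1000 + 12/125 → 133/1000
merge 27/250 + 133/1000 → 241/1000
merge 69/500 + 197/1000 → 67/200
merge 21/100 + 107/500 → 53/125
merge 241/1000 + 67/200 → 72/125
merge 53/125 + 72/125 → 1
L = 133/1000 + 241/1000 + 67/200 + 53/125 + 72/125 + 1 = 2709/1000 = 2.709 bits/symbol.

2.709 bits/symbol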